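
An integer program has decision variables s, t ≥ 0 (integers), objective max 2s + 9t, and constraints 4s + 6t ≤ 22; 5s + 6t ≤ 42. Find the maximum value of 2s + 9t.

(s,t)=(1,3): 4·1+6·3=22≤22, 5·1+6·3=23≤42, objective 29.
(s,t)=(0,3): 4·0+6·3=18≤22, 5·0+6·3=18≤42, objective 27.
(s,t)=(2,2): 4·2+6·2=20≤22, 5·2+6·2=22≤42, objective 22.
(s,t)=(1,2): 4·1+6·2=16≤22, 5·1+6·2=17≤42, objective 20.
The best lattice point is (1,3), giving 29.

29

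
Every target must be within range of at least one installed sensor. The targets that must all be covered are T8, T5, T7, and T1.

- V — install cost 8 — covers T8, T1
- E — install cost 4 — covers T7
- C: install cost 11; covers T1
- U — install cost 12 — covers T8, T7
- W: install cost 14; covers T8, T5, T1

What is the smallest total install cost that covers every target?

18

The greedy cost-per-new-target heuristic would pick V, E, and W for 26, but a cheaper cover exists.
Choose E and W: together they cover T8, T5, T7, T1 — every target.
Total install cost: 4 + 14 = 18.
No cover costs less than 18.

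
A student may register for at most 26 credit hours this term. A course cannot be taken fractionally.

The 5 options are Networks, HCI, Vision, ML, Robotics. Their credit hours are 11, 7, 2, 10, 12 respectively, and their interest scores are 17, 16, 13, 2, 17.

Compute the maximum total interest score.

This is an integer program with binary decision variables.
Take Networks, Vision, and Robotics: credit hours 11 + 2 + 12 = 25 ≤ 26, interest score 17 + 13 + 17 = 47.
No other feasible combination does better.

47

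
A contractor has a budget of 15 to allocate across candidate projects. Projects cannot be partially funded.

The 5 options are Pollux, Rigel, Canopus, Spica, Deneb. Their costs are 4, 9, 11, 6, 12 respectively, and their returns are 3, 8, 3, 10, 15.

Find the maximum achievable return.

18

Rigel + Spica: cost 9 + 6 = 15 ≤ 15, return 8 + 10 = 18.
Pollux + Spica: cost 4 + 6 = 10 ≤ 15, return 3 + 10 = 13.
Deneb: cost 12 ≤ 15, return 15.
Best is Rigel and Spica with total return 18.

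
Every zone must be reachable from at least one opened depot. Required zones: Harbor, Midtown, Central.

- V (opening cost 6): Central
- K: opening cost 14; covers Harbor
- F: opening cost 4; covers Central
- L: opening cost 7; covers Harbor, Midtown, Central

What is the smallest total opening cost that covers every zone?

7

L alone covers Harbor, Midtown, Central — every zone.
Total opening cost: 7.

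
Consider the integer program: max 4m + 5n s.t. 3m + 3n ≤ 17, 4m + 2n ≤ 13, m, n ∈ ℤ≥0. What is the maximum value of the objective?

The continuous relaxation peaks at (0, 5.67) with value 28.33; rounding to a feasible lattice point costs some objective.
(m,n)=(0,5) is feasible, giving 25.
(m,n)=(1,4) is feasible, giving 24.
(m,n)=(0,4) is feasible, giving 20.
Maximum is 25 at (m,n)=(0,5).

25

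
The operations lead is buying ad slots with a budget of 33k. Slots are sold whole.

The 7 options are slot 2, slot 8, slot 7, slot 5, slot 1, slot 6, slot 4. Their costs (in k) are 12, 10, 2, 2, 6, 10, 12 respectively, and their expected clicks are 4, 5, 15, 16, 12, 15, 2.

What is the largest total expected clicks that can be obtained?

Allowing fractional choices, the relaxed optimum would be about 64.0, but ad slots are indivisible.
slot 2 + slot 7 + slot 5 + slot 1 + slot 6: cost 12 + 2 + 2 + 6 + 10 = 32 ≤ 33, expected clicks 4 + 15 + 16 + 12 + 15 = 62.
slot 8 + slot 7 + slot 5 + slot 1 + slot 6: cost 10 + 2 + 2 + 6 + 10 = 30 ≤ 33, expected clicks 5 + 15 + 16 + 12 + 15 = 63.
slot 7 + slot 5 + slot 1 + slot 6 + slot 4: cost 2 + 2 + 6 + 10 + 12 = 32 ≤ 33, expected clicks 15 + 16 + 12 + 15 + 2 = 60.
Best is slot 8, slot 7, slot 5, slot 1, and slot 6 with total expected clicks 63.

63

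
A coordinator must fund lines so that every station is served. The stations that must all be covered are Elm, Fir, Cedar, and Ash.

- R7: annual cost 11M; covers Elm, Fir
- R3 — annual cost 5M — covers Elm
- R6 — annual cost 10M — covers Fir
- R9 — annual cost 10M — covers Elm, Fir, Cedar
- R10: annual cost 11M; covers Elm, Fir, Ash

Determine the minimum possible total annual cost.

21

This is an integer covering problem.
Choose R9 and R10: together they cover Elm, Fir, Cedar, Ash — every station.
Total annual cost: 10 + 11 = 21.
No cover costs less than 21.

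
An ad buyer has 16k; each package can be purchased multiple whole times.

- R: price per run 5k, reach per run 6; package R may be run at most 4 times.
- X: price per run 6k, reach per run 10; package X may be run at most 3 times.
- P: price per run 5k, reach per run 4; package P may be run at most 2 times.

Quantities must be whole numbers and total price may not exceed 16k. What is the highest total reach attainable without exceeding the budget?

X has the best ratio (10/6); taking only X gives at most 2×10 = 20 (stopped by the price limit).
Mixing does better — 2×R and 1×X: price 16 ≤ 16, reach 2·6 + 1·10 = 22.

22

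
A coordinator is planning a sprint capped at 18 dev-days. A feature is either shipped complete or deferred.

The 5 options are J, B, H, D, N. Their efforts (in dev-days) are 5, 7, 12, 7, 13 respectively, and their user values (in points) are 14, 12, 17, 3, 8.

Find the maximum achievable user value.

Allowing fractional choices, the relaxed optimum would be about 34.5, but features are indivisible.
J + N: effort 5 + 13 = 18 ≤ 18, user value 14 + 8 = 22.
J + H: effort 5 + 12 = 17 ≤ 18, user value 14 + 17 = 31.
J + B: effort 5 + 7 = 12 ≤ 18, user value 14 + 12 = 26.
Best is J and H with total user value 31.

31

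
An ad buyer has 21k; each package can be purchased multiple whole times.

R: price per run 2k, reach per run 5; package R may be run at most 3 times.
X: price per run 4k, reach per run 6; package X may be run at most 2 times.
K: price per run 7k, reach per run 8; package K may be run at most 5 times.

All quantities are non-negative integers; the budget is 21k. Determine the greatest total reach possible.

This is a bounded integer knapsack.
R has the best ratio (5/2); taking only R gives at most 3×5 = 15 (stopped by the supply cap of 3).
Mixing does better — 3×R, 2×X, and 1×K: price 21 ≤ 21, reach 3·5 + 2·6 + 1·8 = 35.

35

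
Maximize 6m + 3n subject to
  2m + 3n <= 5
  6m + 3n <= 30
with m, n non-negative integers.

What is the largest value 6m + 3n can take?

12

Relaxing integrality, the LP optimum is 15.00 at (m,n) = (2.5, 0), which is not an integer point.
(m,n)=(2,0): 2·2+3·0=4≤5, 6·2+3·0=12≤30, objective 12.
(m,n)=(1,1): 2·1+3·1=5≤5, 6·1+3·1=9≤30, objective 9.
No feasible integer point exceeds 12.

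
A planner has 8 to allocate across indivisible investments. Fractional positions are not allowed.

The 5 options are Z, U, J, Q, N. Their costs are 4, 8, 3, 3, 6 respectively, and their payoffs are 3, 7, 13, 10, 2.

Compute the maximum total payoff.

Allowing fractional choices, the relaxed optimum would be about 24.8, but investments are indivisible.
J: cost 3 ≤ 8, payoff 13.
Z + J: cost 4 + 3 = 7 ≤ 8, payoff 3 + 13 = 16.
J + Q: cost 3 + 3 = 6 ≤ 8, payoff 13 + 10 = 23.
Best is J and Q with total payoff 23.

23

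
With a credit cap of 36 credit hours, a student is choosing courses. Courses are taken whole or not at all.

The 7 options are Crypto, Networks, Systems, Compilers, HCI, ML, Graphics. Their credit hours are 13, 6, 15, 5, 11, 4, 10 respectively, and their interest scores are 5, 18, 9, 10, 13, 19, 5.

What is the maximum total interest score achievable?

Allowing fractional choices, the relaxed optimum would be about 66.0, but courses are indivisible.
Networks + Compilers + HCI + ML: credit hours 6 + 5 + 11 + 4 = 26 ≤ 36, interest score 18 + 10 + 13 + 19 = 60.
Networks + Systems + HCI + ML: credit hours 6 + 15 + 11 + 4 = 36 ≤ 36, interest score 18 + 9 + 13 + 19 = 59.
Networks + Compilers + HCI + ML + Graphics: credit hours 6 + 5 + 11 + 4 + 10 = 36 ≤ 36, interest score 18 + 10 + 13 + 19 + 5 = 65.
Best is Networks, Compilers, HCI, ML, and Graphics with total interest score 65.

65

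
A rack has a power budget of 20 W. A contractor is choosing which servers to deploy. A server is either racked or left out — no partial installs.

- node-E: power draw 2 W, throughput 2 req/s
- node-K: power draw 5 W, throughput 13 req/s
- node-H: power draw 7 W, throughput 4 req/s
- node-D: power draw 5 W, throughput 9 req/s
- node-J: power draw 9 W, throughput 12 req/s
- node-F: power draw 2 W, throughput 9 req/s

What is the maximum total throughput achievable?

36

Take node-E, node-K, node-J, and node-F: power draw 2 + 5 + 9 + 2 = 18 ≤ 20, throughput 2 + 13 + 12 + 9 = 36.
No other feasible combination does better.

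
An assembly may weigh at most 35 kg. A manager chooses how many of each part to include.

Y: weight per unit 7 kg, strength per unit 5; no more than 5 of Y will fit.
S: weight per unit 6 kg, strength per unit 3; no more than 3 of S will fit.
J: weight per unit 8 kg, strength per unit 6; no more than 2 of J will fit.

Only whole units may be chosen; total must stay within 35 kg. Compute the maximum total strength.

J has the best ratio (6/8); taking only J gives at most 2×6 = 12 (stopped by the supply cap of 2).
Mixing does better — 5×Y: weight 35 ≤ 35, strength 5·5 = 25.

25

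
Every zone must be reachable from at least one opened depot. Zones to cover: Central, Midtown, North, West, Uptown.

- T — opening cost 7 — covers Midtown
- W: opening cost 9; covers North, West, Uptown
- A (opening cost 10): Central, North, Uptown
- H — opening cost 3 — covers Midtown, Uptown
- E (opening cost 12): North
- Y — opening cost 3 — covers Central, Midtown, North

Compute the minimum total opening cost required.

This is a weighted set-cover instance.
Choose W and Y: together they cover Central, Midtown, North, West, Uptown — every zone.
Total opening cost: 9 + 3 = 12.

12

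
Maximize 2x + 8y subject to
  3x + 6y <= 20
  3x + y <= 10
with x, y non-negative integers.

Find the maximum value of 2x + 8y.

24

(x,y)=(0,3): 3·0+6·3=18≤20, 3·0+1·3=3≤10, objective 24.
(x,y)=(1,2): 3·1+6·2=15≤20, 3·1+1·2=5≤10, objective 18.
(x,y)=(0,2): 3·0+6·2=12≤20, 3·0+1·2=2≤10, objective 16.
No feasible integer point exceeds 24.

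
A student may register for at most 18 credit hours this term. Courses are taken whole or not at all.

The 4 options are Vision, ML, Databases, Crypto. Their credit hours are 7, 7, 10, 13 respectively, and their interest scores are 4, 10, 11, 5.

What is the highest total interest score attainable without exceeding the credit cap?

Allowing fractional choices, the relaxed optimum would be about 21.6, but courses are indivisible.
Vision + Databases: credit hours 7 + 10 = 17 ≤ 18, interest score 4 + 11 = 15.
ML + Databases: credit hours 7 + 10 = 17 ≤ 18, interest score 10 + 11 = 21.
Best is ML and Databases with total interest score 21.

21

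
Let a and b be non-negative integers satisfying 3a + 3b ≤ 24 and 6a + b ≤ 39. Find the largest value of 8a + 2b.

52

(a,b)=(6,2): 3·6+3·2=24≤24, 6·6+1·2=38≤39, objective 52.
(a,b)=(6,1): 3·6+3·1=21≤24, 6·6+1·1=37≤39, objective 50.
(a,b)=(6,0): 3·6+3·0=18≤24, 6·6+1·0=36≤39, objective 48.
(a,b)=(5,3): 3·5+3·3=24≤24, 6·5+1·3=33≤39, objective 46.
No feasible integer point exceeds 52.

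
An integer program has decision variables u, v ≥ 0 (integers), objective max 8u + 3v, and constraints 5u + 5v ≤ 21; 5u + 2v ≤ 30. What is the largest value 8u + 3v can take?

Relaxing integrality, the LP optimum is 33.60 at (u,v) = (4.2, 0), which is not an integer point.
(u,v)=(4,0) is feasible, giving 32.
(u,v)=(3,1) is feasible, giving 27.
Maximum is 32 at (u,v)=(4,0).

32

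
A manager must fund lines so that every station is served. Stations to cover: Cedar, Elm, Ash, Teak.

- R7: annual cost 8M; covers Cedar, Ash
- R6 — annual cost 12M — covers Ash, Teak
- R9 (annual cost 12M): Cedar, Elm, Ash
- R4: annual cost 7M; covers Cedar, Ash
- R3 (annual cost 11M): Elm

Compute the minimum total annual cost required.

24

Choose R6 and R9: together they cover Cedar, Elm, Ash, Teak — every station.
Total annual cost: 12 + 12 = 24.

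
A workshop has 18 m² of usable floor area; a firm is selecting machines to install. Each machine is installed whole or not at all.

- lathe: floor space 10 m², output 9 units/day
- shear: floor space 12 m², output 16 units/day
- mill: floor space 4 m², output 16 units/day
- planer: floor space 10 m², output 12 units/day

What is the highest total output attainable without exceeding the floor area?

Treat it as a binary knapsack problem.
lathe + mill: floor space 10 + 4 = 14 ≤ 18, output 9 + 16 = 25.
mill + planer: floor space 4 + 10 = 14 ≤ 18, output 16 + 12 = 28.
shear + mill: floor space 12 + 4 = 16 ≤ 18, output 16 + 16 = 32.
Best is shear and mill with total output 32.

32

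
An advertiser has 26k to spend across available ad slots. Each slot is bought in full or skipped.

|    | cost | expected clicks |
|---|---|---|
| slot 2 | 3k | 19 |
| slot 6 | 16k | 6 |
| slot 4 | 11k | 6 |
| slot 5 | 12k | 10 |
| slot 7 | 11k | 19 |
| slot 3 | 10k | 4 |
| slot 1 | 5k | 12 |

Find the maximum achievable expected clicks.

50

Allowing fractional choices, the relaxed optimum would be about 55.8, but ad slots are indivisible.
slot 2 + slot 7 + slot 1: cost 3 + 11 + 5 = 19 ≤ 26, expected clicks 19 + 19 + 12 = 50.
slot 2 + slot 5 + slot 7: cost 3 + 12 + 11 = 26 ≤ 26, expected clicks 19 + 10 + 19 = 48.
slot 2 + slot 4 + slot 7: cost 3 + 11 + 11 = 25 ≤ 26, expected clicks 19 + 6 + 19 = 44.
Best is slot 2, slot 7, and slot 1 with total expected clicks 50.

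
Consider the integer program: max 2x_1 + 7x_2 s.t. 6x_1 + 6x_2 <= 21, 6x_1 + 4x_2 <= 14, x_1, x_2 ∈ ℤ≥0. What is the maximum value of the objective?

The continuous relaxation peaks at (0, 3.5) with value 24.50; rounding to a feasible lattice point costs some objective.
(x_1,x_2)=(0,3): 6·0+6·3=18≤21, 6·0+4·3=12≤14, objective 21.
(x_1,x_2)=(1,2): 6·1+6·2=18≤21, 6·1+4·2=14≤14, objective 16.
(x_1,x_2)=(0,2): 6·0+6·2=12≤21, 6·0+4·2=8≤14, objective 14.
No feasible integer point exceeds 21.

21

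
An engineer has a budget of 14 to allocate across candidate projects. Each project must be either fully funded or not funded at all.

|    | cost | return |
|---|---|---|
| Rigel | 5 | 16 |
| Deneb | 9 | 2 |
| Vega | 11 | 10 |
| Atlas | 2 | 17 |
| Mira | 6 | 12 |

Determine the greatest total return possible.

Allowing fractional choices, the relaxed optimum would be about 45.9, but projects are indivisible.
Atlas + Mira: cost 2 + 6 = 8 ≤ 14, return 17 + 12 = 29.
Rigel + Atlas + Mira: cost 5 + 2 + 6 = 13 ≤ 14, return 16 + 17 + 12 = 45.
Rigel + Atlas: cost 5 + 2 = 7 ≤ 14, return 16 + 17 = 33.
Best is Rigel, Atlas, and Mira with total return 45.

45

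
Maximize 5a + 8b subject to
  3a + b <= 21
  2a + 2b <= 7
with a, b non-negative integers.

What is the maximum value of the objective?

Relaxing integrality, the LP optimum is 28.00 at (a,b) = (0, 3.5), which is not an integer point.
(a,b)=(0,3): 3·0+1·3=3≤21, 2·0+2·3=6≤7, objective 24.
(a,b)=(1,2): 3·1+1·2=5≤21, 2·1+2·2=6≤7, objective 21.
(a,b)=(0,2): 3·0+1·2=2≤21, 2·0+2·2=4≤7, objective 16.
Maximum is 24 at (a,b)=(0,3).

24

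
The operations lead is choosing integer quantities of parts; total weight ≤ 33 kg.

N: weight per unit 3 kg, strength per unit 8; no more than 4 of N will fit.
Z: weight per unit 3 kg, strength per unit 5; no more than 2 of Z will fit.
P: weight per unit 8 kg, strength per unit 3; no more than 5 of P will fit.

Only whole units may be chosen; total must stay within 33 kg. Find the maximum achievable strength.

45

N has the best ratio (8/3); taking only N gives at most 4×8 = 32 (stopped by the supply cap of 4).
Mixing does better — 4×N, 2×Z, and 1×P: weight 26 ≤ 33, strength 4·8 + 2·5 + 1·3 = 45.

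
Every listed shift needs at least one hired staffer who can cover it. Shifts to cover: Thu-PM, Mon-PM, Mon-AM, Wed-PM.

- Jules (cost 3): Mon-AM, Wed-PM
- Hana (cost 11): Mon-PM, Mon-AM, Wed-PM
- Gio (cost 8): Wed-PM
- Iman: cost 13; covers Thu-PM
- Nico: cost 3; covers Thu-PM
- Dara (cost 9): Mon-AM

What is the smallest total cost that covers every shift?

The greedy cost-per-new-shift heuristic would pick Jules, Nico, and Hana for 17, but a cheaper cover exists.
Choose Hana and Nico: together they cover Thu-PM, Mon-PM, Mon-AM, Wed-PM — every shift.
Total cost: 11 + 3 = 14.
No cover costs less than 14.

14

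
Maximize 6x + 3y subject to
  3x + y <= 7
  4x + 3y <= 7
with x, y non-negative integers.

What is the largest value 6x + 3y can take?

9

Relaxing integrality, the LP optimum is 10.50 at (x,y) = (1.75, 0), which is not an integer point.
(x,y)=(1,1): 3·1+1·1=4≤7, 4·1+3·1=7≤7, objective 9.
(x,y)=(0,2): 3·0+1·2=2≤7, 4·0+3·2=6≤7, objective 6.
(x,y)=(1,0): 3·1+1·0=3≤7, 4·1+3·0=4≤7, objective 6.
Maximum is 9 at (x,y)=(1,1).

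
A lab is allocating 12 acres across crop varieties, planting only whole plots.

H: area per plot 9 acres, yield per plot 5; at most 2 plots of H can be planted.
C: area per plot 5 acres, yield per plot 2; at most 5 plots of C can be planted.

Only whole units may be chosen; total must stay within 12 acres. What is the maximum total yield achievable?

This is a bounded integer knapsack.
H has the best ratio (5/9); taking only H gives at most 1×5 = 5 (stopped by the area limit).
Optimal: 1×H: area 9 ≤ 12, yield 1·5 = 5.

5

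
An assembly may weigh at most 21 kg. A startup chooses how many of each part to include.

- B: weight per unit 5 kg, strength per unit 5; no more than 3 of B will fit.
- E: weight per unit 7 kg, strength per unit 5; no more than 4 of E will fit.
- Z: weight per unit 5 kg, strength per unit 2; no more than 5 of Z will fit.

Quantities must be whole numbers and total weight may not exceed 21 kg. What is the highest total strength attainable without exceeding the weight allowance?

Take 3×B and 1×Z: weight 20 ≤ 21, strength 3·5 + 1·2 = 17.
B has the best ratio (5/5) and is taken to its limit of 3; remaining capacity is filled optimally with the others.

17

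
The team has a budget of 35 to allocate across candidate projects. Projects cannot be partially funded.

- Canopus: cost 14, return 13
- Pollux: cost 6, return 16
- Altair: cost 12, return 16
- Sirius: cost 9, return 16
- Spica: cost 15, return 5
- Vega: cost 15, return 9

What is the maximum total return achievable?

48

Allowing fractional choices, the relaxed optimum would be about 55.4, but projects are indivisible.
Canopus + Pollux + Altair: cost 14 + 6 + 12 = 32 ≤ 35, return 13 + 16 + 16 = 45.
Canopus + Pollux + Sirius: cost 14 + 6 + 9 = 29 ≤ 35, return 13 + 16 + 16 = 45.
Pollux + Altair + Sirius: cost 6 + 12 + 9 = 27 ≤ 35, return 16 + 16 + 16 = 48.
Best is Pollux, Altair, and Sirius with total return 48.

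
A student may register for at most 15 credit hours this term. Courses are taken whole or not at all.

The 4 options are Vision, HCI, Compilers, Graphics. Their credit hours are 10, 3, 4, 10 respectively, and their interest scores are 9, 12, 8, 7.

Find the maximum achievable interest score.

21

This is an integer program with binary decision variables.
HCI + Graphics: credit hours 3 + 10 = 13 ≤ 15, interest score 12 + 7 = 19.
Vision + HCI: credit hours 10 + 3 = 13 ≤ 15, interest score 9 + 12 = 21.
HCI + Compilers: credit hours 3 + 4 = 7 ≤ 15, interest score 12 + 8 = 20.
Best is Vision and HCI with total interest score 21.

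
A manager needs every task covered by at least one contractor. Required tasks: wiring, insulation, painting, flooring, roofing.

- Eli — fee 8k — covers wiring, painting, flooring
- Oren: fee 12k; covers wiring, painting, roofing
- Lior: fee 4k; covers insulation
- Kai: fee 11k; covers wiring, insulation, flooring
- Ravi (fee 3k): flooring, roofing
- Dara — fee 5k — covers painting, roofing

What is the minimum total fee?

15

Choose Eli, Lior, and Ravi: together they cover wiring, insulation, painting, flooring, roofing — every task.
Total fee: 8 + 4 + 3 = 15.
No cover costs less than 15.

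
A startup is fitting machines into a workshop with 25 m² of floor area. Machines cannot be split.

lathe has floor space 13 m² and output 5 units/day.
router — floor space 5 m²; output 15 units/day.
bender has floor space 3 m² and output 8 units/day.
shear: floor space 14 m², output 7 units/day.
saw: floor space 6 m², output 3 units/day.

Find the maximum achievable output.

Allowing fractional choices, the relaxed optimum would be about 31.5, but machines are indivisible.
lathe + router + bender: floor space 13 + 5 + 3 = 21 ≤ 25, output 5 + 15 + 8 = 28.
router + bender + shear: floor space 5 + 3 + 14 = 22 ≤ 25, output 15 + 8 + 7 = 30.
Best is router, bender, and shear with total output 30.

30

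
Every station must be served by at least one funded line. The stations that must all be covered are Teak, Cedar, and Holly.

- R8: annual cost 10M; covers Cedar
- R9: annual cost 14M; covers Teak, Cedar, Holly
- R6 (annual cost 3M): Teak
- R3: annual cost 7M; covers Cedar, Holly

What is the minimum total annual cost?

10

Choose R6 and R3: together they cover Teak, Cedar, Holly — every station.
Total annual cost: 3 + 7 = 10.
No cover costs less than 10.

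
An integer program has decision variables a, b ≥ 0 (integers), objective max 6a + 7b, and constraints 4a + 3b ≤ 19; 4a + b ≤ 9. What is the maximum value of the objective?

42

Relaxing integrality, the LP optimum is 44.33 at (a,b) = (0, 6.33), which is not an integer point.
(a,b)=(0,6): 4·0+3·6=18≤19, 4·0+1·6=6≤9, objective 42.
(a,b)=(1,5): 4·1+3·5=19≤19, 4·1+1·5=9≤9, objective 41.
(a,b)=(0,5): 4·0+3·5=15≤19, 4·0+1·5=5≤9, objective 35.
Maximum is 42 at (a,b)=(0,6).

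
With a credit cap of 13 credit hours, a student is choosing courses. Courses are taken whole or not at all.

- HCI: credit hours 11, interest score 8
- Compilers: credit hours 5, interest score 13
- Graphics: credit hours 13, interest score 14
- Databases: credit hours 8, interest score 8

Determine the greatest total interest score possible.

21

This is an integer program with binary decision variables.
Allowing fractional choices, the relaxed optimum would be about 21.6, but courses are indivisible.
Graphics: credit hours 13 ≤ 13, interest score 14.
Compilers + Databases: credit hours 5 + 8 = 13 ≤ 13, interest score 13 + 8 = 21.
Compilers: credit hours 5 ≤ 13, interest score 13.
Best is Compilers and Databases with total interest score 21.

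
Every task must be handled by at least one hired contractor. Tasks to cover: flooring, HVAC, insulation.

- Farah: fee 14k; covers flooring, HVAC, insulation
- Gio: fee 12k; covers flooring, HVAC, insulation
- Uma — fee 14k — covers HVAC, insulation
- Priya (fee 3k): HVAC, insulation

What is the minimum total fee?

The greedy cost-per-new-task heuristic would pick Priya and Gio for 15, but a cheaper cover exists.
Gio alone covers flooring, HVAC, insulation — every task.
Total fee: 12.
No cover costs less than 12.

12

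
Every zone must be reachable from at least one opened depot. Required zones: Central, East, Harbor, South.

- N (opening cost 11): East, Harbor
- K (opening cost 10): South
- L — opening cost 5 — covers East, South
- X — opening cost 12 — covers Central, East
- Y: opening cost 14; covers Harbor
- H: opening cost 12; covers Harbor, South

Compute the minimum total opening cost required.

24

The greedy cost-per-new-zone heuristic would pick L, N, and X for 28, but a cheaper cover exists.
Choose X and H: together they cover Central, East, Harbor, South — every zone.
Total opening cost: 12 + 12 = 24.
No cover costs less than 24.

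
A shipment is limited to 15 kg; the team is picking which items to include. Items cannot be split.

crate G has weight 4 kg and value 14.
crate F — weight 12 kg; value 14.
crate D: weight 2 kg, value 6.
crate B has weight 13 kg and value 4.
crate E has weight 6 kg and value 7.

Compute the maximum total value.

Treat it as a binary knapsack problem.
Allowing fractional choices, the relaxed optimum would be about 30.5, but items are indivisible.
crate G + crate E: weight 4 + 6 = 10 ≤ 15, value 14 + 7 = 21.
crate G + crate D: weight 4 + 2 = 6 ≤ 15, value 14 + 6 = 20.
crate G + crate D + crate E: weight 4 + 2 + 6 = 12 ≤ 15, value 14 + 6 + 7 = 27.
Best is crate G, crate D, and crate E with total value 27.

27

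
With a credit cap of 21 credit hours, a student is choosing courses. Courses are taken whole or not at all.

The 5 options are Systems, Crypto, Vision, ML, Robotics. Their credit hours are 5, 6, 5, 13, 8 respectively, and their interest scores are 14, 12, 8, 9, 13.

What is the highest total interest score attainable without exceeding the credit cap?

Allowing fractional choices, the relaxed optimum would be about 42.2, but courses are indivisible.
Systems + Crypto + Vision: credit hours 5 + 6 + 5 = 16 ≤ 21, interest score 14 + 12 + 8 = 34.
Systems + Crypto + Robotics: credit hours 5 + 6 + 8 = 19 ≤ 21, interest score 14 + 12 + 13 = 39.
Systems + Vision + Robotics: credit hours 5 + 5 + 8 = 18 ≤ 21, interest score 14 + 8 + 13 = 35.
Best is Systems, Crypto, and Robotics with total interest score 39.

39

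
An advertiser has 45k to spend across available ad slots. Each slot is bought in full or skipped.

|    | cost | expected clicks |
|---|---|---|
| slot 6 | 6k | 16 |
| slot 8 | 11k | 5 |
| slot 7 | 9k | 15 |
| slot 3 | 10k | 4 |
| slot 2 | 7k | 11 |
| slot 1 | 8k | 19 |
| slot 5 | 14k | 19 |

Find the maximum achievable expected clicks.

This is an integer program with binary decision variables.
Allowing fractional choices, the relaxed optimum would be about 80.5, but ad slots are indivisible.
slot 6 + slot 7 + slot 2 + slot 1 + slot 5: cost 6 + 9 + 7 + 8 + 14 = 44 ≤ 45, expected clicks 16 + 15 + 11 + 19 + 19 = 80.
slot 6 + slot 3 + slot 2 + slot 1 + slot 5: cost 6 + 10 + 7 + 8 + 14 = 45 ≤ 45, expected clicks 16 + 4 + 11 + 19 + 19 = 69.
slot 6 + slot 7 + slot 1 + slot 5: cost 6 + 9 + 8 + 14 = 37 ≤ 45, expected clicks 16 + 15 + 19 + 19 = 69.
Best is slot 6, slot 7, slot 2, slot 1, and slot 5 with total expected clicks 80.

80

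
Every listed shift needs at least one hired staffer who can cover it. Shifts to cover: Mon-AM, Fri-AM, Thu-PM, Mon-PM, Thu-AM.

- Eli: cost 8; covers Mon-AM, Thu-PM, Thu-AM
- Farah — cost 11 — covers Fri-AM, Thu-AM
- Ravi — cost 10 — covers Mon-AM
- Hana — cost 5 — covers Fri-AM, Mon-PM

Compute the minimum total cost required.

13

Choose Eli and Hana: together they cover Mon-AM, Fri-AM, Thu-PM, Mon-PM, Thu-AM — every shift.
Total cost: 8 + 5 = 13.
No cover costs less than 13.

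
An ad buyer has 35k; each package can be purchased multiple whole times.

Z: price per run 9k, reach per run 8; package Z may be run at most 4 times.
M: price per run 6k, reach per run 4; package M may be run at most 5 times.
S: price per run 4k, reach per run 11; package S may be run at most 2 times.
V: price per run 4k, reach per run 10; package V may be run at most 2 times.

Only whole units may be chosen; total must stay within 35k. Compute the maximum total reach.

2×Z, 2×S, and 2×V: price 34 ≤ 35, reach 2·8 + 2·11 + 2·10 = 58.
3×M, 2×S, and 2×V: price 34 ≤ 35, reach 3·4 + 2·11 + 2·10 = 54.
Best is 58.

58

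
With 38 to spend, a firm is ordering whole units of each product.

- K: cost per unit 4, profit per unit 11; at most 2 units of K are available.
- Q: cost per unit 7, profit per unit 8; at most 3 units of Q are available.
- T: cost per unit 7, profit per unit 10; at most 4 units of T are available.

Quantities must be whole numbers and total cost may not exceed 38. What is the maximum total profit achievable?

K has the best ratio (11/4); taking only K gives at most 2×11 = 22 (stopped by the supply cap of 2).
Mixing does better — 2×K and 4×T: cost 36 ≤ 38, profit 2·11 + 4·10 = 62.

62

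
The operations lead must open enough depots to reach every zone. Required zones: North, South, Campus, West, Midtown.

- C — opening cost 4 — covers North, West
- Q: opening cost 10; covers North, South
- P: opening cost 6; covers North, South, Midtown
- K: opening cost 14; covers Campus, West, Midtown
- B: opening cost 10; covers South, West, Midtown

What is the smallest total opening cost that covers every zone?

20

Choose P and K: together they cover North, South, Campus, West, Midtown — every zone.
Total opening cost: 6 + 14 = 20.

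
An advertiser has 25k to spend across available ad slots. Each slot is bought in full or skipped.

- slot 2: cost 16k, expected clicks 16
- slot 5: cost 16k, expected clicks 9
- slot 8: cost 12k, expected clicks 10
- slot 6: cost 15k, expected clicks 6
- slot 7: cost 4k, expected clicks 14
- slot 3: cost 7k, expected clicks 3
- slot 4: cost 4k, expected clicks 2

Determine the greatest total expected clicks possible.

This is an integer program with binary decision variables.
Allowing fractional choices, the relaxed optimum would be about 34.2, but ad slots are indivisible.
slot 2 + slot 7: cost 16 + 4 = 20 ≤ 25, expected clicks 16 + 14 = 30.
slot 2 + slot 7 + slot 4: cost 16 + 4 + 4 = 24 ≤ 25, expected clicks 16 + 14 + 2 = 32.
slot 8 + slot 7 + slot 3: cost 12 + 4 + 7 = 23 ≤ 25, expected clicks 10 + 14 + 3 = 27.
Best is slot 2, slot 7, and slot 4 with total expected clicks 32.

32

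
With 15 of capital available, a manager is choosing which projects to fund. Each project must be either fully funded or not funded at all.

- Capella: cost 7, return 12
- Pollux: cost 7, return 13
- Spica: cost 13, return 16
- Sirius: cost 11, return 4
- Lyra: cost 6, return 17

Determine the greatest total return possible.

Allowing fractional choices, the relaxed optimum would be about 33.4, but projects are indivisible.
Capella + Pollux: cost 7 + 7 = 14 ≤ 15, return 12 + 13 = 25.
Pollux + Lyra: cost 7 + 6 = 13 ≤ 15, return 13 + 17 = 30.
Capella + Lyra: cost 7 + 6 = 13 ≤ 15, return 12 + 17 = 29.
Best is Pollux and Lyra with total return 30.

30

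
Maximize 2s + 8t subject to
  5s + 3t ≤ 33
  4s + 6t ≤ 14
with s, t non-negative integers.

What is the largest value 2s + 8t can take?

16

The continuous relaxation peaks at (0, 2.33) with value 18.67; rounding to a feasible lattice point costs some objective.
(s,t)=(0,2): 5·0+3·2=6≤33, 4·0+6·2=12≤14, objective 16.
(s,t)=(1,1): 5·1+3·1=8≤33, 4·1+6·1=10≤14, objective 10.
(s,t)=(0,1): 5·0+3·1=3≤33, 4·0+6·1=6≤14, objective 8.
Maximum is 16 at (s,t)=(0,2).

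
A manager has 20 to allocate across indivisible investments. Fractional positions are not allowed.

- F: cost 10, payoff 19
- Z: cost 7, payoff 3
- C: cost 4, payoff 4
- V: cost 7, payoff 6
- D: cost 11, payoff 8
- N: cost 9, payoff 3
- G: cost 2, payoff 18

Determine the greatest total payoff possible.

Allowing fractional choices, the relaxed optimum would be about 44.4, but investments are indivisible.
F + V + G: cost 10 + 7 + 2 = 19 ≤ 20, payoff 19 + 6 + 18 = 43.
F + C + G: cost 10 + 4 + 2 = 16 ≤ 20, payoff 19 + 4 + 18 = 41.
Best is F, V, and G with total payoff 43.

43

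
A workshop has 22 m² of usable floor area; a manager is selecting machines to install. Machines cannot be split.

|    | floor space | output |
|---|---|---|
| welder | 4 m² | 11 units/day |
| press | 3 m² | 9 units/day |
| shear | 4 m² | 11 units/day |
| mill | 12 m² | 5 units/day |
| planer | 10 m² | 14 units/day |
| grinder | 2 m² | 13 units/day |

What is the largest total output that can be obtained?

This is an integer program with binary decision variables.
Allowing fractional choices, the relaxed optimum would be about 56.6, but machines are indivisible.
welder + press + planer + grinder: floor space 4 + 3 + 10 + 2 = 19 ≤ 22, output 11 + 9 + 14 + 13 = 47.
welder + shear + planer + grinder: floor space 4 + 4 + 10 + 2 = 20 ≤ 22, output 11 + 11 + 14 + 13 = 49.
Best is welder, shear, planer, and grinder with total output 49.

49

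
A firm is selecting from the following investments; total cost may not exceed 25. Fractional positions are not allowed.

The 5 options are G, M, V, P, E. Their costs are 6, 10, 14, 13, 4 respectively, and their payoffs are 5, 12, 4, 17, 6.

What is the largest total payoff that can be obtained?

G + P + E: cost 6 + 13 + 4 = 23 ≤ 25, payoff 5 + 17 + 6 = 28.
P + E: cost 13 + 4 = 17 ≤ 25, payoff 17 + 6 = 23.
M + P: cost 10 + 13 = 23 ≤ 25, payoff 12 + 17 = 29.
Best is M and P with total payoff 29.

29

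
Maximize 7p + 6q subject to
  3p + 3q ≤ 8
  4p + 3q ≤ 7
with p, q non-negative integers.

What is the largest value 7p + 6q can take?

13

Relaxing integrality, the LP optimum is 14.00 at (p,q) = (0, 2.33), which is not an integer point.
(p,q)=(1,1): 3·1+3·1=6≤8, 4·1+3·1=7≤7, objective 13.
(p,q)=(0,2): 3·0+3·2=6≤8, 4·0+3·2=6≤7, objective 12.
The best lattice point is (1,1), giving 13.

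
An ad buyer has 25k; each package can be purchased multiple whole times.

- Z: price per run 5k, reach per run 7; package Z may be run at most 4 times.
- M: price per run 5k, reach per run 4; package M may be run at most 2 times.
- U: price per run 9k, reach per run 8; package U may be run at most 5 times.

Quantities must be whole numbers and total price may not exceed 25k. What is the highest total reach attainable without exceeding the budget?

3×Z and 1×U: price 24 ≤ 25, reach 3·7 + 1·8 = 29.
4×Z and 1×M: price 25 ≤ 25, reach 4·7 + 1·4 = 32.
Best is 32.

32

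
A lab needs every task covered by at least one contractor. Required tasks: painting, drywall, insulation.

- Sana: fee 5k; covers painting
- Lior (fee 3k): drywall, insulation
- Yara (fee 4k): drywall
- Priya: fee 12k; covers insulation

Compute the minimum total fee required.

8

Choose Sana and Lior: together they cover painting, drywall, insulation — every task.
Total fee: 5 + 3 = 8.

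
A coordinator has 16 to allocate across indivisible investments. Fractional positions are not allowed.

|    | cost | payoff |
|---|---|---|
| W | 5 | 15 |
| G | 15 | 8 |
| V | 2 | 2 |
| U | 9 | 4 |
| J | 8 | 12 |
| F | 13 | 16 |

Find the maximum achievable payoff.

This is an integer program with binary decision variables.
Allowing fractional choices, the relaxed optimum would be about 30.7, but investments are indivisible.
W + V + J: cost 5 + 2 + 8 = 15 ≤ 16, payoff 15 + 2 + 12 = 29.
W + J: cost 5 + 8 = 13 ≤ 16, payoff 15 + 12 = 27.
W + V + U: cost 5 + 2 + 9 = 16 ≤ 16, payoff 15 + 2 + 4 = 21.
Best is W, V, and J with total payoff 29.

29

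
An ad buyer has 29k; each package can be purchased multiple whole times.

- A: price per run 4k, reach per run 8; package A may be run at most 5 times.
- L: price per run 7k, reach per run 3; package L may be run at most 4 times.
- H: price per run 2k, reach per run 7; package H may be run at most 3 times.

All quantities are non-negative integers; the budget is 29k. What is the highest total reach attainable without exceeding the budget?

H has the best ratio (7/2); taking only H gives at most 3×7 = 21 (stopped by the supply cap of 3).
Mixing does better — 5×A and 3×H: price 26 ≤ 29, reach 5·8 + 3·7 = 61.

61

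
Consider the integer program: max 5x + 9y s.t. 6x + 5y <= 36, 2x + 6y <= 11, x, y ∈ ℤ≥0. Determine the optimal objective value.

25

The continuous relaxation peaks at (5.5, 0) with value 27.50; rounding to a feasible lattice point costs some objective.
(x,y)=(5,0): 6·5+5·0=30≤36, 2·5+6·0=10≤11, objective 25.
(x,y)=(4,0): 6·4+5·0=24≤36, 2·4+6·0=8≤11, objective 20.
No feasible integer point exceeds 25.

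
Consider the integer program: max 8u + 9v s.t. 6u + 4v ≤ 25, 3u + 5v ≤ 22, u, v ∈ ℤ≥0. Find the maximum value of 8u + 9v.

(u,v)=(2,3): 6·2+4·3=24≤25, 3·2+5·3=21≤22, objective 43.
(u,v)=(1,3): 6·1+4·3=18≤25, 3·1+5·3=18≤22, objective 35.
(u,v)=(2,2): 6·2+4·2=20≤25, 3·2+5·2=16≤22, objective 34.
The best lattice point is (2,3), giving 43.

43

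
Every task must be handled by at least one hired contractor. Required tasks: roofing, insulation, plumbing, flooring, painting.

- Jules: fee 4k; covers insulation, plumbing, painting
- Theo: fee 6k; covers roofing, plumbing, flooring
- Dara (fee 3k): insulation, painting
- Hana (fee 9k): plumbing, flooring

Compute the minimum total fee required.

The greedy cost-per-new-task heuristic would pick Jules and Theo for 10, but a cheaper cover exists.
Choose Theo and Dara: together they cover roofing, insulation, plumbing, flooring, painting — every task.
Total fee: 6 + 3 = 9.
No cover costs less than 9.

9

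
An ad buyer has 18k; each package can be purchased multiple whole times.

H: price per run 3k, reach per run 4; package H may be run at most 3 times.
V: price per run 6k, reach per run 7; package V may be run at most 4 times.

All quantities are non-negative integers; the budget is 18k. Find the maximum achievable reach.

3×V: price 18 ≤ 18, reach 3·7 = 21.
2×H and 2×V: price 18 ≤ 18, reach 2·4 + 2·7 = 22.
Best is 22.

22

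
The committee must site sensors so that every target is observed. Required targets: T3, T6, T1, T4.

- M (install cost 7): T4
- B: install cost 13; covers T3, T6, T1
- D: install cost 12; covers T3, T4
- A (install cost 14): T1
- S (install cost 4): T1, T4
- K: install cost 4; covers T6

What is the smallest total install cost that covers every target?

This is an integer covering problem.
The greedy cost-per-new-target heuristic would pick S, K, and D for 20, but a cheaper cover exists.
Choose B and S: together they cover T3, T6, T1, T4 — every target.
Total install cost: 13 + 4 = 17.
No cover costs less than 17.

17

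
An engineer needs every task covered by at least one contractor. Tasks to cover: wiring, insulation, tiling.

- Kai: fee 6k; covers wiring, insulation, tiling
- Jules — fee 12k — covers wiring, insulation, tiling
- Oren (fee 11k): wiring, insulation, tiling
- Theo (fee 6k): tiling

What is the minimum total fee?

6

Kai alone covers wiring, insulation, tiling — every task.
Total fee: 6.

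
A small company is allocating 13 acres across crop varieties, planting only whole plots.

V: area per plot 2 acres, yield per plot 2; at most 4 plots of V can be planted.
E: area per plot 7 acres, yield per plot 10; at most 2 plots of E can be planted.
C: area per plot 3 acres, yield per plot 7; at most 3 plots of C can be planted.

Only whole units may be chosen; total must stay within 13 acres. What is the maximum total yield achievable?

25

1×E and 2×C: area 13 ≤ 13, yield 1·10 + 2·7 = 24.
2×V and 3×C: area 13 ≤ 13, yield 2·2 + 3·7 = 25.
Best is 25.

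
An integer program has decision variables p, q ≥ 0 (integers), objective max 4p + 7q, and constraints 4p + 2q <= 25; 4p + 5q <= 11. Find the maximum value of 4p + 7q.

Relaxing integrality, the LP optimum is 15.40 at (p,q) = (0, 2.2), which is not an integer point.
(p,q)=(0,2) is feasible, giving 14.
(p,q)=(1,1) is feasible, giving 11.
(p,q)=(0,1) is feasible, giving 7.
No feasible integer point exceeds 14.

14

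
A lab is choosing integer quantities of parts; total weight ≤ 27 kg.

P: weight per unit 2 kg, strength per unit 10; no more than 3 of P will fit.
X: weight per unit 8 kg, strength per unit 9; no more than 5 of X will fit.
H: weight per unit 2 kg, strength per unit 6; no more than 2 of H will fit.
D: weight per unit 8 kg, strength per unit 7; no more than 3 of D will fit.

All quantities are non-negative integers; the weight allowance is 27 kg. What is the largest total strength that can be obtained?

This is a bounded integer knapsack.
Take 3×P, 2×X, and 2×H: weight 26 ≤ 27, strength 3·10 + 2·9 + 2·6 = 60.
P has the best ratio (10/2) and is taken to its limit of 3; remaining capacity is filled optimally with the others.

60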